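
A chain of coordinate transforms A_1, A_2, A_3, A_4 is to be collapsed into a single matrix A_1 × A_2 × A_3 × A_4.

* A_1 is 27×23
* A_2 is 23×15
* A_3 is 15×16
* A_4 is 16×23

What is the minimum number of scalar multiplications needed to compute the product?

Adjacent pairs: A_1A_2 = 27·23·15 = 9315; A_2A_3 = 23·15·16 = 5520; A_3A_4 = 15·16·23 = 5520.
Length 3: A_1..A_3: k=1: 0+5520+27·23·16=15456; k=2: 9315+0+27·15·16=15795 → min 15456 | A_2..A_4: k=2: 0+5520+23·15·23=13455; k=3: 5520+0+23·16·23=13984 → min 13455.
Length 4: A_1..A_4: k=1: 0+13455+27·23·23=27738; k=2: 9315+5520+27·15·23=24150; k=3: 15456+0+27·16·23=25392 → min 24150.
Optimal order: ((A_1 × A_2) × (A_3 × A_4)) with cost 24150.

24150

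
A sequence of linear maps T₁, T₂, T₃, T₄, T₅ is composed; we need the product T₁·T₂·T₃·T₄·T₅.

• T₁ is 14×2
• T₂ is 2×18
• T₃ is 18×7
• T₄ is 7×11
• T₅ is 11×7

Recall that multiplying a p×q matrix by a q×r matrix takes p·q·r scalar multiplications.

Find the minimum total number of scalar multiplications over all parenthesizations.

Adjacent pairs: T₁T₂ = 14·2·18 = 504; T₂T₃ = 2·18·7 = 252; T₃T₄ = 18·7·11 = 1386; T₄T₅ = 7·11·7 = 539.
Length 3: T₁..T₃: k=1: 0+252+14·2·7=448; k=2: 504+0+14·18·7=2268 → min 448 | T₂..T₄: k=2: 0+1386+2·18·11=1782; k=3: 252+0+2·7·11=406 → min 406 | T₃..T₅: k=3: 0+539+18·7·7=1421; k=4: 1386+0+18·11·7=2772 → min 1421.
Length 4: T₁..T₄: k=1: 0+406+14·2·11=714; k=2: 504+1386+14·18·11=4662; k=3: 448+0+14·7·11=1526 → min 714 | T₂..T₅: k=2: 0+1421+2·18·7=1673; k=3: 252+539+2·7·7=889; k=4: 406+0+2·11·7=560 → min 560.
Length 5: T₁..T₅: k=1: 0+560+14·2·7=756; k=2: 504+1421+14·18·7=3689; k=3: 448+539+14·7·7=1673; k=4: 714+0+14·11·7=1792 → min 756.
Optimal order: (T₁·(((T₂·T₃)·T₄)·T₅)) with cost 756.

756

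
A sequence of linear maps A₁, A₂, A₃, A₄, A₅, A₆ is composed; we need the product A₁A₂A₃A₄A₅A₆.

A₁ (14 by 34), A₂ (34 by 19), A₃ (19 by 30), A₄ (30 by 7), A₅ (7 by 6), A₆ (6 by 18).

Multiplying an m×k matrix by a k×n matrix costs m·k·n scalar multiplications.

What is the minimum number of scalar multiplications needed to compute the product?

12924

Adjacent pairs: A₁A₂ = 14·34·19 = 9044; A₂A₃ = 34·19·30 = 19380; A₃A₄ = 19·30·7 = 3990; A₄A₅ = 30·7·6 = 1260; A₅A₆ = 7·6·18 = 756.
Length 3: A₁..A₃: k=1: 0+19380+14·34·30=33660; k=2: 9044+0+14·19·30=17024 → min 17024 | A₂..A₄: k=2: 0+3990+34·19·7=8512; k=3: 19380+0+34·30·7=26520 → min 8512 | A₃..A₅: k=3: 0+1260+19·30·6=4680; k=4: 3990+0+19·7·6=4788 → min 4680 | A₄..A₆: k=4: 0+756+30·7·18=4536; k=5: 1260+0+30·6·18=4500 → min 4500.
Length 4: A₁..A₄: k=1: 0+8512+14·34·7=11844; k=2: 9044+3990+14·19·7=14896; k=3: 17024+0+14·30·7=19964 → min 11844 | A₂..A₅: k=2: 0+4680+34·19·6=8556; k=3: 19380+1260+34·30·6=26760; k=4: 8512+0+34·7·6=9940 → min 8556 | A₃..A₆: k=3: 0+4500+19·30·18=14760; k=4: 3990+756+19·7·18=7140; k=5: 4680+0+19·6·18=6732 → min 6732.
Length 5: A₁..A₅: k=1: 0+8556+14·34·6=11412; k=2: 9044+4680+14·19·6=15320; k=3: 17024+1260+14·30·6=20804; k=4: 11844+0+14·7·6=12432 → min 11412 | A₂..A₆: k=2: 0+6732+34·19·18=18360; k=3: 19380+4500+34·30·18=42240; k=4: 8512+756+34·7·18=13552; k=5: 8556+0+34·6·18=12228 → min 12228.
Length 6: A₁..A₆: k=1: 0+12228+14·34·18=20796; k=2: 9044+6732+14·19·18=20564; k=3: 17024+4500+14·30·18=29084; k=4: 11844+756+14·7·18=14364; k=5: 11412+0+14·6·18=12924 → min 12924.
Optimal order: ((A₁(A₂(A₃(A₄A₅))))A₆) with cost 12924.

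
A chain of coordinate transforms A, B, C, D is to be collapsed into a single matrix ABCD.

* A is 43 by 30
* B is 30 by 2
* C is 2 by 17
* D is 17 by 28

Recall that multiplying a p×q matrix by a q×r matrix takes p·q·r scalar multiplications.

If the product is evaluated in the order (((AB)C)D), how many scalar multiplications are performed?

24510

(AB): 43×30 by 30×2 → 43×2, cost 43·30·2 = 2580
((AB)C): 43×2 by 2×17 → 43×17, cost 43·2·17 = 1462; cumulative 4042
(((AB)C)D): 43×17 by 17×28 → 43×28, cost 43·17·28 = 20468; cumulative 24510
Total: 24510 scalar multiplications.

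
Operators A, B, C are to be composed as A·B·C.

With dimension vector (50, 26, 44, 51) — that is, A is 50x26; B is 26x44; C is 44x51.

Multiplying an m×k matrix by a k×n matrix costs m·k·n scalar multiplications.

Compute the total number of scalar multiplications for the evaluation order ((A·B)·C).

(A·B): 50×26 by 26×44 → 50×44, cost 50·26·44 = 57200
((A·B)·C): 50×44 by 44×51 → 50×51, cost 50·44·51 = 112200; cumulative 169400
Total: 169400 scalar multiplications.

169400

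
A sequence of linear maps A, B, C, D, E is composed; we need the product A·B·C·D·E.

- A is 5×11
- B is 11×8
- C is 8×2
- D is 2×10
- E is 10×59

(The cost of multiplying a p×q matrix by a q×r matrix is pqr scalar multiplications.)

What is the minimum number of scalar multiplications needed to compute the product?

2056

Adjacent pairs: AB = 5·11·8 = 440; BC = 11·8·2 = 176; CD = 8·2·10 = 160; DE = 2·10·59 = 1180.
Length 3: A..C: k=1: 0+176+5·11·2=286; k=2: 440+0+5·8·2=520 → min 286 | B..D: k=2: 0+160+11·8·10=1040; k=3: 176+0+11·2·10=396 → min 396 | C..E: k=3: 0+1180+8·2·59=2124; k=4: 160+0+8·10·59=4880 → min 2124.
Length 4: A..D: k=1: 0+396+5·11·10=946; k=2: 440+160+5·8·10=1000; k=3: 286+0+5·2·10=386 → min 386 | B..E: k=2: 0+2124+11·8·59=7316; k=3: 176+1180+11·2·59=2654; k=4: 396+0+11·10·59=6886 → min 2654.
Length 5: A..E: k=1: 0+2654+5·11·59=5899; k=2: 440+2124+5·8·59=4924; k=3: 286+1180+5·2·59=2056; k=4: 386+0+5·10·59=3336 → min 2056.
Optimal order: ((A·(B·C))·(D·E)) with cost 2056.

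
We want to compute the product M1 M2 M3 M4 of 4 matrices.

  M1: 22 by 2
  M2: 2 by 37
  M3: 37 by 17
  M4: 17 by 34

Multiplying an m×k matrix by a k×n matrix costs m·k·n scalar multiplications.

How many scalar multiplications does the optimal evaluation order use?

Adjacent pairs: M1M2 = 22·2·37 = 1628; M2M3 = 2·37·17 = 1258; M3M4 = 37·17·34 = 21386.
Length 3: M1..M3: k=1: 0+1258+22·2·17=2006; k=2: 1628+0+22·37·17=15466 → min 2006 | M2..M4: k=2: 0+21386+2·37·34=23902; k=3: 1258+0+2·17·34=2414 → min 2414.
Length 4: M1..M4: k=1: 0+2414+22·2·34=3910; k=2: 1628+21386+22·37·34=50690; k=3: 2006+0+22·17·34=14722 → min 3910.
Optimal order: (M1 ((M2 M3) M4)) with cost 3910.

3910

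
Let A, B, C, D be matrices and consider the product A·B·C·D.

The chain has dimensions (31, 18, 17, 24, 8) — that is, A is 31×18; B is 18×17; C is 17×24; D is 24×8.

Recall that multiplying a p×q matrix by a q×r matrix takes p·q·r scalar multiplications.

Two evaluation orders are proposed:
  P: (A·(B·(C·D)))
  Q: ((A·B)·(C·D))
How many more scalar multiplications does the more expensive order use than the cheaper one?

Order P = (A·(B·(C·D))): (C·D): 17×24 by 24×8 → 17×8, cost 17·24·8 = 3264; (B·(C·D)): 18×17 by 17×8 → 18×8, cost 18·17·8 = 2448; cumulative 5712; (A·(B·(C·D))): 31×18 by 18×8 → 31×8, cost 31·18·8 = 4464; cumulative 10176. Total 10176.
Order Q = ((A·B)·(C·D)): (A·B): 31×18 by 18×17 → 31×17, cost 31·18·17 = 9486; (C·D): 17×24 by 24×8 → 17×8, cost 17·24·8 = 3264; ((A·B)·(C·D)): 31×17 by 17×8 → 31×8, cost 31·17·8 = 4216; cumulative 16966. Total 16966.
Difference: |10176 − 16966| = 6790.

6790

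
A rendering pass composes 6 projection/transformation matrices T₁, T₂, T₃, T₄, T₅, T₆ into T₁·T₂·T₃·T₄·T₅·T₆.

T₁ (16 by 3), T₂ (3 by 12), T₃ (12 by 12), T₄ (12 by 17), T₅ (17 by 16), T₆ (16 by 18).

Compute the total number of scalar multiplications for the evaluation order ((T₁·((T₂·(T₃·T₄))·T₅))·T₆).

(T₃·T₄): 12×12 by 12×17 → 12×17, cost 12·12·17 = 2448
(T₂·(T₃·T₄)): 3×12 by 12×17 → 3×17, cost 3·12·17 = 612; cumulative 3060
((T₂·(T₃·T₄))·T₅): 3×17 by 17×16 → 3×16, cost 3·17·16 = 816; cumulative 3876
(T₁·((T₂·(T₃·T₄))·T₅)): 16×3 by 3×16 → 16×16, cost 16·3·16 = 768; cumulative 4644
((T₁·((T₂·(T₃·T₄))·T₅))·T₆): 16×16 by 16×18 → 16×18, cost 16·16·18 = 4608; cumulative 9252
Total: 9252 scalar multiplications.

9252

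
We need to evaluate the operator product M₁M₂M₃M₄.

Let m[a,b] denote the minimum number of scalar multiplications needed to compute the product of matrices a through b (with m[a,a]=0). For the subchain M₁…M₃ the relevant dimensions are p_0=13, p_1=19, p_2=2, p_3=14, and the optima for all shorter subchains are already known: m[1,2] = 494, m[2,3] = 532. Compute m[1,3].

858

m[1,3] = min over k∈[1,2] of m[1,k]+m[k+1,3]+p_{0}·p_k·p_{3}.
k=1: 0 + 532 + 13·19·14 = 3990; k=2: 494 + 0 + 13·2·14 = 858.
Minimum: 858 at k=2.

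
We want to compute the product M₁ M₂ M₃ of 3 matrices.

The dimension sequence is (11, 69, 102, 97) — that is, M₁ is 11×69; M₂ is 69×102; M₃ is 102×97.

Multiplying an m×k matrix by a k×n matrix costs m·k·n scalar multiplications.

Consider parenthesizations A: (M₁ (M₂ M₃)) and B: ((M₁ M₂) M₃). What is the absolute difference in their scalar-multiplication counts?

Order A = (M₁ (M₂ M₃)): (M₂ M₃): 69×102 by 102×97 → 69×97, cost 69·102·97 = 682686; (M₁ (M₂ M₃)): 11×69 by 69×97 → 11×97, cost 11·69·97 = 73623; cumulative 756309. Total 756309.
Order B = ((M₁ M₂) M₃): (M₁ M₂): 11×69 by 69×102 → 11×102, cost 11·69·102 = 77418; ((M₁ M₂) M₃): 11×102 by 102×97 → 11×97, cost 11·102·97 = 108834; cumulative 186252. Total 186252.
Difference: |756309 − 186252| = 570057.

570057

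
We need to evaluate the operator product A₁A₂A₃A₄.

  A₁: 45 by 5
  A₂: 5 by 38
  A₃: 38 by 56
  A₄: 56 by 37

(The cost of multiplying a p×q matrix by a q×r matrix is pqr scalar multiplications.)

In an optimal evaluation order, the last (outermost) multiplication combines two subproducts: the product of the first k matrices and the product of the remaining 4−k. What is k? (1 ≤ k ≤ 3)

1

Adjacent pairs: A₁A₂ = 45·5·38 = 8550; A₂A₃ = 5·38·56 = 10640; A₃A₄ = 38·56·37 = 78736.
Length 3: A₁..A₃: k=1: 0+10640+45·5·56=23240; k=2: 8550+0+45·38·56=104310 → min 23240 | A₂..A₄: k=2: 0+78736+5·38·37=85766; k=3: 10640+0+5·56·37=21000 → min 21000.
Top-level splits: k=1: (A₁..A₁)·(A₂..A₄) → 0+21000+45·5·37 = 29325; k=2: (A₁..A₂)·(A₃..A₄) → 8550+78736+45·38·37 = 150556; k=3: (A₁..A₃)·(A₄..A₄) → 23240+0+45·56·37 = 116480.
Best split is after A₁, i.e. k = 1.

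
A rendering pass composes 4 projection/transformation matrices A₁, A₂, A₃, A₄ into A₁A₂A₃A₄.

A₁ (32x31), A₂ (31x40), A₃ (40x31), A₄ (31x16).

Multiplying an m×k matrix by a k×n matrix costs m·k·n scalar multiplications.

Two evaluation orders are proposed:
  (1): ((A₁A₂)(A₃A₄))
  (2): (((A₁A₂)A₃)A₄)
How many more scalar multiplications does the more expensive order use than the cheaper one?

15232

Order (1) = ((A₁A₂)(A₃A₄)): (A₁A₂): 32×31 by 31×40 → 32×40, cost 32·31·40 = 39680; (A₃A₄): 40×31 by 31×16 → 40×16, cost 40·31·16 = 19840; ((A₁A₂)(A₃A₄)): 32×40 by 40×16 → 32×16, cost 32·40·16 = 20480; cumulative 80000. Total 80000.
Order (2) = (((A₁A₂)A₃)A₄): (A₁A₂): 32×31 by 31×40 → 32×40, cost 32·31·40 = 39680; ((A₁A₂)A₃): 32×40 by 40×31 → 32×31, cost 32·40·31 = 39680; cumulative 79360; (((A₁A₂)A₃)A₄): 32×31 by 31×16 → 32×16, cost 32·31·16 = 15872; cumulative 95232. Total 95232.
Difference: |80000 − 95232| = 15232.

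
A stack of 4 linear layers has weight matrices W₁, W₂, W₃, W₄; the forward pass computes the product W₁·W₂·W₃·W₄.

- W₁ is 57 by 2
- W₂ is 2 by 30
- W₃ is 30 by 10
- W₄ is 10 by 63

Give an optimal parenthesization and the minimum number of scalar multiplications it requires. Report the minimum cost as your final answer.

Adjacent pairs: W₁W₂ = 57·2·30 = 3420; W₂W₃ = 2·30·10 = 600; W₃W₄ = 30·10·63 = 18900.
Length 3: W₁..W₃: k=1: 0+600+57·2·10=1740; k=2: 3420+0+57·30·10=20520 → min 1740 | W₂..W₄: k=2: 0+18900+2·30·63=22680; k=3: 600+0+2·10·63=1860 → min 1860.
Length 4: W₁..W₄: k=1: 0+1860+57·2·63=9042; k=2: 3420+18900+57·30·63=130050; k=3: 1740+0+57·10·63=37650 → min 9042.
Optimal parenthesization: (W₁·((W₂·W₃)·W₄)) with cost 9042.

9042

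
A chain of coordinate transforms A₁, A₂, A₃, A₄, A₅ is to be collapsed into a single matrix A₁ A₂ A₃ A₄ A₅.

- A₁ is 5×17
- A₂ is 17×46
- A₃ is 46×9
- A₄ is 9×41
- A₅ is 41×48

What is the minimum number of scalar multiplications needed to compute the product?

17665

Adjacent pairs: A₁A₂ = 5·17·46 = 3910; A₂A₃ = 17·46·9 = 7038; A₃A₄ = 46·9·41 = 16974; A₄A₅ = 9·41·48 = 17712.
Length 3: A₁..A₃: k=1: 0+7038+5·17·9=7803; k=2: 3910+0+5·46·9=5980 → min 5980 | A₂..A₄: k=2: 0+16974+17·46·41=49036; k=3: 7038+0+17·9·41=13311 → min 13311 | A₃..A₅: k=3: 0+17712+46·9·48=37584; k=4: 16974+0+46·41·48=107502 → min 37584.
Length 4: A₁..A₄: k=1: 0+13311+5·17·41=16796; k=2: 3910+16974+5·46·41=30314; k=3: 5980+0+5·9·41=7825 → min 7825 | A₂..A₅: k=2: 0+37584+17·46·48=75120; k=3: 7038+17712+17·9·48=32094; k=4: 13311+0+17·41·48=46767 → min 32094.
Length 5: A₁..A₅: k=1: 0+32094+5·17·48=36174; k=2: 3910+37584+5·46·48=52534; k=3: 5980+17712+5·9·48=25852; k=4: 7825+0+5·41·48=17665 → min 17665.
Optimal order: ((((A₁ A₂) A₃) A₄) A₅) with cost 17665.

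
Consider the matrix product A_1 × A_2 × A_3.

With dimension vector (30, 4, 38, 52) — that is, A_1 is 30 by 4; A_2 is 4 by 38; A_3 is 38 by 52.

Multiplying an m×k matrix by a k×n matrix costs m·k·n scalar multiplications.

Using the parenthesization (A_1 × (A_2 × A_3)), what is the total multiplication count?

14144

(A_2 × A_3): 4×38 by 38×52 → 4×52, cost 4·38·52 = 7904
(A_1 × (A_2 × A_3)): 30×4 by 4×52 → 30×52, cost 30·4·52 = 6240; cumulative 14144
Total: 14144 scalar multiplications.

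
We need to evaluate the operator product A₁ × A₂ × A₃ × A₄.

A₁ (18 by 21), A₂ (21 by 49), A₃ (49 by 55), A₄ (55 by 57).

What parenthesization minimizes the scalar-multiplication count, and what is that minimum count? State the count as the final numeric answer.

123462

Adjacent pairs: A₁A₂ = 18·21·49 = 18522; A₂A₃ = 21·49·55 = 56595; A₃A₄ = 49·55·57 = 153615.
Length 3: A₁..A₃: k=1: 0+56595+18·21·55=77385; k=2: 18522+0+18·49·55=67032 → min 67032 | A₂..A₄: k=2: 0+153615+21·49·57=212268; k=3: 56595+0+21·55·57=122430 → min 122430.
Length 4: A₁..A₄: k=1: 0+122430+18·21·57=143976; k=2: 18522+153615+18·49·57=222411; k=3: 67032+0+18·55·57=123462 → min 123462.
Optimal parenthesization: (((A₁ × A₂) × A₃) × A₄) with cost 123462.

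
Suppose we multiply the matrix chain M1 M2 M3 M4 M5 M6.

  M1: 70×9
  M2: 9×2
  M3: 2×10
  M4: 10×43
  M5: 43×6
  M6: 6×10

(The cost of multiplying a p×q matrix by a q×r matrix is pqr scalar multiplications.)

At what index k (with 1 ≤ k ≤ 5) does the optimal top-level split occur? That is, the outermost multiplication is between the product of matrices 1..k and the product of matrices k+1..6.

Adjacent pairs: M1M2 = 70·9·2 = 1260; M2M3 = 9·2·10 = 180; M3M4 = 2·10·43 = 860; M4M5 = 10·43·6 = 2580; M5M6 = 43·6·10 = 2580.
Length 3: M1..M3: k=1: 0+180+70·9·10=6480; k=2: 1260+0+70·2·10=2660 → min 2660 | M2..M4: k=2: 0+860+9·2·43=1634; k=3: 180+0+9·10·43=4050 → min 1634 | M3..M5: k=3: 0+2580+2·10·6=2700; k=4: 860+0+2·43·6=1376 → min 1376 | M4..M6: k=4: 0+2580+10·43·10=6880; k=5: 2580+0+10·6·10=3180 → min 3180.
Length 4: M1..M4: k=1: 0+1634+70·9·43=28724; k=2: 1260+860+70·2·43=8140; k=3: 2660+0+70·10·43=32760 → min 8140 | M2..M5: k=2: 0+1376+9·2·6=1484; k=3: 180+2580+9·10·6=3300; k=4: 1634+0+9·43·6=3956 → min 1484 | M3..M6: k=3: 0+3180+2·10·10=3380; k=4: 860+2580+2·43·10=4300; k=5: 1376+0+2·6·10=1496 → min 1496.
Length 5: M1..M5: k=1: 0+1484+70·9·6=5264; k=2: 1260+1376+70·2·6=3476; k=3: 2660+2580+70·10·6=9440; k=4: 8140+0+70·43·6=26200 → min 3476 | M2..M6: k=2: 0+1496+9·2·10=1676; k=3: 180+3180+9·10·10=4260; k=4: 1634+2580+9·43·10=8084; k=5: 1484+0+9·6·10=2024 → min 1676.
Top-level splits: k=1: (M1..M1)·(M2..M6) → 0+1676+70·9·10 = 7976; k=2: (M1..M2)·(M3..M6) → 1260+1496+70·2·10 = 4156; k=3: (M1..M3)·(M4..M6) → 2660+3180+70·10·10 = 12840; k=4: (M1..M4)·(M5..M6) → 8140+2580+70·43·10 = 40820; k=5: (M1..M5)·(M6..M6) → 3476+0+70·6·10 = 7676.
Best split is after M2, i.e. k = 2.

2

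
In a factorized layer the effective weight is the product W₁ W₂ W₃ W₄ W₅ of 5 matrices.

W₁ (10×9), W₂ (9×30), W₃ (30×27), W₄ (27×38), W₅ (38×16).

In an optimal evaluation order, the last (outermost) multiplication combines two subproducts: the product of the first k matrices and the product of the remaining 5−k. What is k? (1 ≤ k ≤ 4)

1

Adjacent pairs: W₁W₂ = 10·9·30 = 2700; W₂W₃ = 9·30·27 = 7290; W₃W₄ = 30·27·38 = 30780; W₄W₅ = 27·38·16 = 16416.
Length 3: W₁..W₃: k=1: 0+7290+10·9·27=9720; k=2: 2700+0+10·30·27=10800 → min 9720 | W₂..W₄: k=2: 0+30780+9·30·38=41040; k=3: 7290+0+9·27·38=16524 → min 16524 | W₃..W₅: k=3: 0+16416+30·27·16=29376; k=4: 30780+0+30·38·16=49020 → min 29376.
Length 4: W₁..W₄: k=1: 0+16524+10·9·38=19944; k=2: 2700+30780+10·30·38=44880; k=3: 9720+0+10·27·38=19980 → min 19944 | W₂..W₅: k=2: 0+29376+9·30·16=33696; k=3: 7290+16416+9·27·16=27594; k=4: 16524+0+9·38·16=21996 → min 21996.
Top-level splits: k=1: (W₁..W₁)·(W₂..W₅) → 0+21996+10·9·16 = 23436; k=2: (W₁..W₂)·(W₃..W₅) → 2700+29376+10·30·16 = 36876; k=3: (W₁..W₃)·(W₄..W₅) → 9720+16416+10·27·16 = 30456; k=4: (W₁..W₄)·(W₅..W₅) → 19944+0+10·38·16 = 26024.
Best split is after W₁, i.e. k = 1.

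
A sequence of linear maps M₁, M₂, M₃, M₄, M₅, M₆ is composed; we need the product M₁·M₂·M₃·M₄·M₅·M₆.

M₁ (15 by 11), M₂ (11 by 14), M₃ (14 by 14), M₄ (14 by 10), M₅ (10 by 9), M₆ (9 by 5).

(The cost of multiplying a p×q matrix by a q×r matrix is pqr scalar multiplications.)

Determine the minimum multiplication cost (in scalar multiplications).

Adjacent pairs: M₁M₂ = 15·11·14 = 2310; M₂M₃ = 11·14·14 = 2156; M₃M₄ = 14·14·10 = 1960; M₄M₅ = 14·10·9 = 1260; M₅M₆ = 10·9·5 = 450.
Length 3: M₁..M₃: k=1: 0+2156+15·11·14=4466; k=2: 2310+0+15·14·14=5250 → min 4466 | M₂..M₄: k=2: 0+1960+11·14·10=3500; k=3: 2156+0+11·14·10=3696 → min 3500 | M₃..M₅: k=3: 0+1260+14·14·9=3024; k=4: 1960+0+14·10·9=3220 → min 3024 | M₄..M₆: k=4: 0+450+14·10·5=1150; k=5: 1260+0+14·9·5=1890 → min 1150.
Length 4: M₁..M₄: k=1: 0+3500+15·11·10=5150; k=2: 2310+1960+15·14·10=6370; k=3: 4466+0+15·14·10=6566 → min 5150 | M₂..M₅: k=2: 0+3024+11·14·9=4410; k=3: 2156+1260+11·14·9=4802; k=4: 3500+0+11·10·9=4490 → min 4410 | M₃..M₆: k=3: 0+1150+14·14·5=2130; k=4: 1960+450+14·10·5=3110; k=5: 3024+0+14·9·5=3654 → min 2130.
Length 5: M₁..M₅: k=1: 0+4410+15·11·9=5895; k=2: 2310+3024+15·14·9=7224; k=3: 4466+1260+15·14·9=7616; k=4: 5150+0+15·10·9=6500 → min 5895 | M₂..M₆: k=2: 0+2130+11·14·5=2900; k=3: 2156+1150+11·14·5=4076; k=4: 3500+450+11·10·5=4500; k=5: 4410+0+11·9·5=4905 → min 2900.
Length 6: M₁..M₆: k=1: 0+2900+15·11·5=3725; k=2: 2310+2130+15·14·5=5490; k=3: 4466+1150+15·14·5=6666; k=4: 5150+450+15·10·5=6350; k=5: 5895+0+15·9·5=6570 → min 3725.
Optimal order: (M₁·(M₂·(M₃·(M₄·(M₅·M₆))))) with cost 3725.

3725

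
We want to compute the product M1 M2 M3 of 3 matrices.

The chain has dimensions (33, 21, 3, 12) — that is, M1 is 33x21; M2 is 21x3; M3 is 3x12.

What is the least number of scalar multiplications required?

Order (M1 (M2 M3)): (M2 M3): 21×3 by 3×12 → 21×12, cost 21·3·12 = 756; (M1 (M2 M3)): 33×21 by 21×12 → 33×12, cost 33·21·12 = 8316; cumulative 9072. Total 9072.
Order ((M1 M2) M3): (M1 M2): 33×21 by 21×3 → 33×3, cost 33·21·3 = 2079; ((M1 M2) M3): 33×3 by 3×12 → 33×12, cost 33·3·12 = 1188; cumulative 3267. Total 3267.
Minimum: 3267.

3267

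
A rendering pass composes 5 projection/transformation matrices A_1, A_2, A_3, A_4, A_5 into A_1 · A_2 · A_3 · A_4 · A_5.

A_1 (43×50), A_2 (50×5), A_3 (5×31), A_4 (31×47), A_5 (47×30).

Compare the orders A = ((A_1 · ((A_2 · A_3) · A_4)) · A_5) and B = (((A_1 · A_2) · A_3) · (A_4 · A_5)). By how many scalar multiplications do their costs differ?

Order A = ((A_1 · ((A_2 · A_3) · A_4)) · A_5): (A_2 · A_3): 50×5 by 5×31 → 50×31, cost 50·5·31 = 7750; ((A_2 · A_3) · A_4): 50×31 by 31×47 → 50×47, cost 50·31·47 = 72850; cumulative 80600; (A_1 · ((A_2 · A_3) · A_4)): 43×50 by 50×47 → 43×47, cost 43·50·47 = 101050; cumulative 181650; ((A_1 · ((A_2 · A_3) · A_4)) · A_5): 43×47 by 47×30 → 43×30, cost 43·47·30 = 60630; cumulative 242280. Total 242280.
Order B = (((A_1 · A_2) · A_3) · (A_4 · A_5)): (A_1 · A_2): 43×50 by 50×5 → 43×5, cost 43·50·5 = 10750; ((A_1 · A_2) · A_3): 43×5 by 5×31 → 43×31, cost 43·5·31 = 6665; cumulative 17415; (A_4 · A_5): 31×47 by 47×30 → 31×30, cost 31·47·30 = 43710; (((A_1 · A_2) · A_3) · (A_4 · A_5)): 43×31 by 31×30 → 43×30, cost 43·31·30 = 39990; cumulative 101115. Total 101115.
Difference: |242280 − 101115| = 141165.

141165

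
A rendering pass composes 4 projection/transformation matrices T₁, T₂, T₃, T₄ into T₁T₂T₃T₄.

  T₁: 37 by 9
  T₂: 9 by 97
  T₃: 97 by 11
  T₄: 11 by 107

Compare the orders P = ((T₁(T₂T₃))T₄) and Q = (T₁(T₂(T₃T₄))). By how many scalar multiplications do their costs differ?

186396

Order P = ((T₁(T₂T₃))T₄): (T₂T₃): 9×97 by 97×11 → 9×11, cost 9·97·11 = 9603; (T₁(T₂T₃)): 37×9 by 9×11 → 37×11, cost 37·9·11 = 3663; cumulative 13266; ((T₁(T₂T₃))T₄): 37×11 by 11×107 → 37×107, cost 37·11·107 = 43549; cumulative 56815. Total 56815.
Order Q = (T₁(T₂(T₃T₄))): (T₃T₄): 97×11 by 11×107 → 97×107, cost 97·11·107 = 114169; (T₂(T₃T₄)): 9×97 by 97×107 → 9×107, cost 9·97·107 = 93411; cumulative 207580; (T₁(T₂(T₃T₄))): 37×9 by 9×107 → 37×107, cost 37·9·107 = 35631; cumulative 243211. Total 243211.
Difference: |56815 − 243211| = 186396.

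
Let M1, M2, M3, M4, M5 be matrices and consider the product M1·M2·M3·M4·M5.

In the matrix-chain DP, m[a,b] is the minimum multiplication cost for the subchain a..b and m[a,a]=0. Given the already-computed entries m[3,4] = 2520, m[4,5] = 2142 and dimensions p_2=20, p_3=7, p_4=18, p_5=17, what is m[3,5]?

4522

m[3,5] = min over k∈[3,4] of m[3,k]+m[k+1,5]+p_{2}·p_k·p_{5}.
k=3: 0 + 2142 + 20·7·17 = 4522; k=4: 2520 + 0 + 20·18·17 = 8640.
Minimum: 4522 at k=3.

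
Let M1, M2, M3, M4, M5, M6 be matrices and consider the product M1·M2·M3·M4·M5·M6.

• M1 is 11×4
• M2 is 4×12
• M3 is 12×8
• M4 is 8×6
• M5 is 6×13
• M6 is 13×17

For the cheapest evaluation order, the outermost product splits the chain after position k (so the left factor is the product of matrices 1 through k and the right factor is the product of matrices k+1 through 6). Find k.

1

Adjacent pairs: M1M2 = 11·4·12 = 528; M2M3 = 4·12·8 = 384; M3M4 = 12·8·6 = 576; M4M5 = 8·6·13 = 624; M5M6 = 6·13·17 = 1326.
Length 3: M1..M3: k=1: 0+384+11·4·8=736; k=2: 528+0+11·12·8=1584 → min 736 | M2..M4: k=2: 0+576+4·12·6=864; k=3: 384+0+4·8·6=576 → min 576 | M3..M5: k=3: 0+624+12·8·13=1872; k=4: 576+0+12·6·13=1512 → min 1512 | M4..M6: k=4: 0+1326+8·6·17=2142; k=5: 624+0+8·13·17=2392 → min 2142.
Length 4: M1..M4: k=1: 0+576+11·4·6=840; k=2: 528+576+11·12·6=1896; k=3: 736+0+11·8·6=1264 → min 840 | M2..M5: k=2: 0+1512+4·12·13=2136; k=3: 384+624+4·8·13=1424; k=4: 576+0+4·6·13=888 → min 888 | M3..M6: k=3: 0+2142+12·8·17=3774; k=4: 576+1326+12·6·17=3126; k=5: 1512+0+12·13·17=4164 → min 3126.
Length 5: M1..M5: k=1: 0+888+11·4·13=1460; k=2: 528+1512+11·12·13=3756; k=3: 736+624+11·8·13=2504; k=4: 840+0+11·6·13=1698 → min 1460 | M2..M6: k=2: 0+3126+4·12·17=3942; k=3: 384+2142+4·8·17=3070; k=4: 576+1326+4·6·17=2310; k=5: 888+0+4·13·17=1772 → min 1772.
Top-level splits: k=1: (M1..M1)·(M2..M6) → 0+1772+11·4·17 = 2520; k=2: (M1..M2)·(M3..M6) → 528+3126+11·12·17 = 5898; k=3: (M1..M3)·(M4..M6) → 736+2142+11·8·17 = 4374; k=4: (M1..M4)·(M5..M6) → 840+1326+11·6·17 = 3288; k=5: (M1..M5)·(M6..M6) → 1460+0+11·13·17 = 3891.
Best split is after M1, i.e. k = 1.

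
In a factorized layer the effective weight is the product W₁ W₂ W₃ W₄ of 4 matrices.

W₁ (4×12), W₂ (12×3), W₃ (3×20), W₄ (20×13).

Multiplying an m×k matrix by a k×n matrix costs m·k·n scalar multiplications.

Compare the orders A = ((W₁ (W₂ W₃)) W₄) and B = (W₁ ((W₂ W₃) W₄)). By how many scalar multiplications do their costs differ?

Order A = ((W₁ (W₂ W₃)) W₄): (W₂ W₃): 12×3 by 3×20 → 12×20, cost 12·3·20 = 720; (W₁ (W₂ W₃)): 4×12 by 12×20 → 4×20, cost 4·12·20 = 960; cumulative 1680; ((W₁ (W₂ W₃)) W₄): 4×20 by 20×13 → 4×13, cost 4·20·13 = 1040; cumulative 2720. Total 2720.
Order B = (W₁ ((W₂ W₃) W₄)): (W₂ W₃): 12×3 by 3×20 → 12×20, cost 12·3·20 = 720; ((W₂ W₃) W₄): 12×20 by 20×13 → 12×13, cost 12·20·13 = 3120; cumulative 3840; (W₁ ((W₂ W₃) W₄)): 4×12 by 12×13 → 4×13, cost 4·12·13 = 624; cumulative 4464. Total 4464.
Difference: |2720 − 4464| = 1744.

1744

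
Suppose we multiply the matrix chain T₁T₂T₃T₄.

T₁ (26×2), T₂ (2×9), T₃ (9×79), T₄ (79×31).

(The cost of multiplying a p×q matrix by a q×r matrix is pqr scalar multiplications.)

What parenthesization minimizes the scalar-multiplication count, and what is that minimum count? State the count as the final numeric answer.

7932

Adjacent pairs: T₁T₂ = 26·2·9 = 468; T₂T₃ = 2·9·79 = 1422; T₃T₄ = 9·79·31 = 22041.
Length 3: T₁..T₃: k=1: 0+1422+26·2·79=5530; k=2: 468+0+26·9·79=18954 → min 5530 | T₂..T₄: k=2: 0+22041+2·9·31=22599; k=3: 1422+0+2·79·31=6320 → min 6320.
Length 4: T₁..T₄: k=1: 0+6320+26·2·31=7932; k=2: 468+22041+26·9·31=29763; k=3: 5530+0+26·79·31=69204 → min 7932.
Optimal parenthesization: (T₁((T₂T₃)T₄)) with cost 7932.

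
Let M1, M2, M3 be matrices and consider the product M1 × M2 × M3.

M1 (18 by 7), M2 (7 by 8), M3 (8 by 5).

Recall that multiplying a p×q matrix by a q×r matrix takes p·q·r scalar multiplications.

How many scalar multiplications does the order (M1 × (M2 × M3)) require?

(M2 × M3): 7×8 by 8×5 → 7×5, cost 7·8·5 = 280
(M1 × (M2 × M3)): 18×7 by 7×5 → 18×5, cost 18·7·5 = 630; cumulative 910
Total: 910 scalar multiplications.

910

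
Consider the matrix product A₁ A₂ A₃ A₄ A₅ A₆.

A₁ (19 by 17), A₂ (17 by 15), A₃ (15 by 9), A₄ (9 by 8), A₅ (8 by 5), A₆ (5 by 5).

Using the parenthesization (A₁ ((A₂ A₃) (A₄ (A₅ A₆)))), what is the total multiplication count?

5235

(A₂ A₃): 17×15 by 15×9 → 17×9, cost 17·15·9 = 2295
(A₅ A₆): 8×5 by 5×5 → 8×5, cost 8·5·5 = 200
(A₄ (A₅ A₆)): 9×8 by 8×5 → 9×5, cost 9·8·5 = 360; cumulative 560
((A₂ A₃) (A₄ (A₅ A₆))): 17×9 by 9×5 → 17×5, cost 17·9·5 = 765; cumulative 3620
(A₁ ((A₂ A₃) (A₄ (A₅ A₆)))): 19×17 by 17×5 → 19×5, cost 19·17·5 = 1615; cumulative 5235
Total: 5235 scalar multiplications.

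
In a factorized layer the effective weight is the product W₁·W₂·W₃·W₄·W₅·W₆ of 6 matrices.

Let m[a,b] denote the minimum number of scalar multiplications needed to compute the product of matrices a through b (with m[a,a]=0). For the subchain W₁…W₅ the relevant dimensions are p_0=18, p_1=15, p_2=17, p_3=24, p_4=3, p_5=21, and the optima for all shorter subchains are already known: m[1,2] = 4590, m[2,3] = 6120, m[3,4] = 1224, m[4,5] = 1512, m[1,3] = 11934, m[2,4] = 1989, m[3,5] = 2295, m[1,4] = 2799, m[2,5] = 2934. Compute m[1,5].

3933

m[1,5] = min over k∈[1,4] of m[1,k]+m[k+1,5]+p_{0}·p_k·p_{5}.
k=1: 0 + 2934 + 18·15·21 = 8604; k=2: 4590 + 2295 + 18·17·21 = 13311; k=3: 11934 + 1512 + 18·24·21 = 22518; k=4: 2799 + 0 + 18·3·21 = 3933.
Minimum: 3933 at k=4.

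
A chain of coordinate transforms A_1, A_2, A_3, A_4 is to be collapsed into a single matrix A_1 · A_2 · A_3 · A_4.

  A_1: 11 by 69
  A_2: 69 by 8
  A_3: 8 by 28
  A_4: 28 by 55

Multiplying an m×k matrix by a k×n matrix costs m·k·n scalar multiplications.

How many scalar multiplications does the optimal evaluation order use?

23232

Adjacent pairs: A_1A_2 = 11·69·8 = 6072; A_2A_3 = 69·8·28 = 15456; A_3A_4 = 8·28·55 = 12320.
Length 3: A_1..A_3: k=1: 0+15456+11·69·28=36708; k=2: 6072+0+11·8·28=8536 → min 8536 | A_2..A_4: k=2: 0+12320+69·8·55=42680; k=3: 15456+0+69·28·55=121716 → min 42680.
Length 4: A_1..A_4: k=1: 0+42680+11·69·55=84425; k=2: 6072+12320+11·8·55=23232; k=3: 8536+0+11·28·55=25476 → min 23232.
Optimal order: ((A_1 · A_2) · (A_3 · A_4)) with cost 23232.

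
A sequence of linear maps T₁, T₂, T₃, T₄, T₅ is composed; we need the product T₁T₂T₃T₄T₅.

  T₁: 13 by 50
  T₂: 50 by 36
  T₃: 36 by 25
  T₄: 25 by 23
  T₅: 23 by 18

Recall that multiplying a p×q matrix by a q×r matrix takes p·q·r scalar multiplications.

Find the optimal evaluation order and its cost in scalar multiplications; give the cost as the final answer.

47957

Adjacent pairs: T₁T₂ = 13·50·36 = 23400; T₂T₃ = 50·36·25 = 45000; T₃T₄ = 36·25·23 = 20700; T₄T₅ = 25·23·18 = 10350.
Length 3: T₁..T₃: k=1: 0+45000+13·50·25=61250; k=2: 23400+0+13·36·25=35100 → min 35100 | T₂..T₄: k=2: 0+20700+50·36·23=62100; k=3: 45000+0+50·25·23=73750 → min 62100 | T₃..T₅: k=3: 0+10350+36·25·18=26550; k=4: 20700+0+36·23·18=35604 → min 26550.
Length 4: T₁..T₄: k=1: 0+62100+13·50·23=77050; k=2: 23400+20700+13·36·23=54864; k=3: 35100+0+13·25·23=42575 → min 42575 | T₂..T₅: k=2: 0+26550+50·36·18=58950; k=3: 45000+10350+50·25·18=77850; k=4: 62100+0+50·23·18=82800 → min 58950.
Length 5: T₁..T₅: k=1: 0+58950+13·50·18=70650; k=2: 23400+26550+13·36·18=58374; k=3: 35100+10350+13·25·18=51300; k=4: 42575+0+13·23·18=47957 → min 47957.
Optimal parenthesization: ((((T₁T₂)T₃)T₄)T₅) with cost 47957.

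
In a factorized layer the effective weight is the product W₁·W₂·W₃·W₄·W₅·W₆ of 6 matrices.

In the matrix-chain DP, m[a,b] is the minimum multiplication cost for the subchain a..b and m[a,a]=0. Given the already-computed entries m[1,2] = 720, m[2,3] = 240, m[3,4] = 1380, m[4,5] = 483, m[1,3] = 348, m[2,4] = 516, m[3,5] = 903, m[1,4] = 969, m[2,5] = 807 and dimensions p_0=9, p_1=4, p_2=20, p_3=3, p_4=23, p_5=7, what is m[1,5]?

1020

m[1,5] = min over k∈[1,4] of m[1,k]+m[k+1,5]+p_{0}·p_k·p_{5}.
k=1: 0 + 807 + 9·4·7 = 1059; k=2: 720 + 903 + 9·20·7 = 2883; k=3: 348 + 483 + 9·3·7 = 1020; k=4: 969 + 0 + 9·23·7 = 2418.
Minimum: 1020 at k=3.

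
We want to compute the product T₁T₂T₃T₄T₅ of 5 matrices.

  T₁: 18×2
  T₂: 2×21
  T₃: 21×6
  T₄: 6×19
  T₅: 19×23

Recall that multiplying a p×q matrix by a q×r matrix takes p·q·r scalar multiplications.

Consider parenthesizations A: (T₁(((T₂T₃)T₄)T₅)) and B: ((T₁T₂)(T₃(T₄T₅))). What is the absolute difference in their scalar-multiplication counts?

12788

Order A = (T₁(((T₂T₃)T₄)T₅)): (T₂T₃): 2×21 by 21×6 → 2×6, cost 2·21·6 = 252; ((T₂T₃)T₄): 2×6 by 6×19 → 2×19, cost 2·6·19 = 228; cumulative 480; (((T₂T₃)T₄)T₅): 2×19 by 19×23 → 2×23, cost 2·19·23 = 874; cumulative 1354; (T₁(((T₂T₃)T₄)T₅)): 18×2 by 2×23 → 18×23, cost 18·2·23 = 828; cumulative 2182. Total 2182.
Order B = ((T₁T₂)(T₃(T₄T₅))): (T₁T₂): 18×2 by 2×21 → 18×21, cost 18·2·21 = 756; (T₄T₅): 6×19 by 19×23 → 6×23, cost 6·19·23 = 2622; (T₃(T₄T₅)): 21×6 by 6×23 → 21×23, cost 21·6·23 = 2898; cumulative 5520; ((T₁T₂)(T₃(T₄T₅))): 18×21 by 21×23 → 18×23, cost 18·21·23 = 8694; cumulative 14970. Total 14970.
Difference: |2182 − 14970| = 12788.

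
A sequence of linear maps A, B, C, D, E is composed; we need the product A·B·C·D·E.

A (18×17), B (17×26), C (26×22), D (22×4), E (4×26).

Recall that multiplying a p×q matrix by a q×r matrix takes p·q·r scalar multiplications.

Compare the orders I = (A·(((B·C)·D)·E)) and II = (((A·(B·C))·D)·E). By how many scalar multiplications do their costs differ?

Order I = (A·(((B·C)·D)·E)): (B·C): 17×26 by 26×22 → 17×22, cost 17·26·22 = 9724; ((B·C)·D): 17×22 by 22×4 → 17×4, cost 17·22·4 = 1496; cumulative 11220; (((B·C)·D)·E): 17×4 by 4×26 → 17×26, cost 17·4·26 = 1768; cumulative 12988; (A·(((B·C)·D)·E)): 18×17 by 17×26 → 18×26, cost 18·17·26 = 7956; cumulative 20944. Total 20944.
Order II = (((A·(B·C))·D)·E): (B·C): 17×26 by 26×22 → 17×22, cost 17·26·22 = 9724; (A·(B·C)): 18×17 by 17×22 → 18×22, cost 18·17·22 = 6732; cumulative 16456; ((A·(B·C))·D): 18×22 by 22×4 → 18×4, cost 18·22·4 = 1584; cumulative 18040; (((A·(B·C))·D)·E): 18×4 by 4×26 → 18×26, cost 18·4·26 = 1872; cumulative 19912. Total 19912.
Difference: |20944 − 19912| = 1032.

1032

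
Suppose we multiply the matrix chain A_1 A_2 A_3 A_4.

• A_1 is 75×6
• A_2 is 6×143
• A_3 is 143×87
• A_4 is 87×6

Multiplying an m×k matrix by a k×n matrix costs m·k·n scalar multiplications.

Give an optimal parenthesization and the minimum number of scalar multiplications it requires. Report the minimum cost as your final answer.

Adjacent pairs: A_1A_2 = 75·6·143 = 64350; A_2A_3 = 6·143·87 = 74646; A_3A_4 = 143·87·6 = 74646.
Length 3: A_1..A_3: k=1: 0+74646+75·6·87=113796; k=2: 64350+0+75·143·87=997425 → min 113796 | A_2..A_4: k=2: 0+74646+6·143·6=79794; k=3: 74646+0+6·87·6=77778 → min 77778.
Length 4: A_1..A_4: k=1: 0+77778+75·6·6=80478; k=2: 64350+74646+75·143·6=203346; k=3: 113796+0+75·87·6=152946 → min 80478.
Optimal parenthesization: (A_1 ((A_2 A_3) A_4)) with cost 80478.

80478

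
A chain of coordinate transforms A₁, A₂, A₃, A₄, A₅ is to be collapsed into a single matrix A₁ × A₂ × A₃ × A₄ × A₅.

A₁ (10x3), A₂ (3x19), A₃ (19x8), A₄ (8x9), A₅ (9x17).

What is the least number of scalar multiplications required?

Adjacent pairs: A₁A₂ = 10·3·19 = 570; A₂A₃ = 3·19·8 = 456; A₃A₄ = 19·8·9 = 1368; A₄A₅ = 8·9·17 = 1224.
Length 3: A₁..A₃: k=1: 0+456+10·3·8=696; k=2: 570+0+10·19·8=2090 → min 696 | A₂..A₄: k=2: 0+1368+3·19·9=1881; k=3: 456+0+3·8·9=672 → min 672 | A₃..A₅: k=3: 0+1224+19·8·17=3808; k=4: 1368+0+19·9·17=4275 → min 3808.
Length 4: A₁..A₄: k=1: 0+672+10·3·9=942; k=2: 570+1368+10·19·9=3648; k=3: 696+0+10·8·9=1416 → min 942 | A₂..A₅: k=2: 0+3808+3·19·17=4777; k=3: 456+1224+3·8·17=2088; k=4: 672+0+3·9·17=1131 → min 1131.
Length 5: A₁..A₅: k=1: 0+1131+10·3·17=1641; k=2: 570+3808+10·19·17=7608; k=3: 696+1224+10·8·17=3280; k=4: 942+0+10·9·17=2472 → min 1641.
Optimal order: (A₁ × (((A₂ × A₃) × A₄) × A₅)) with cost 1641.

1641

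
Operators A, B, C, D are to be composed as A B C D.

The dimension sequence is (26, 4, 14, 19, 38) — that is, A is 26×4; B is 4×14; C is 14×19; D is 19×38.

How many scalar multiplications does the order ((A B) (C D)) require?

25396

(A B): 26×4 by 4×14 → 26×14, cost 26·4·14 = 1456
(C D): 14×19 by 19×38 → 14×38, cost 14·19·38 = 10108
((A B) (C D)): 26×14 by 14×38 → 26×38, cost 26·14·38 = 13832; cumulative 25396
Total: 25396 scalar multiplications.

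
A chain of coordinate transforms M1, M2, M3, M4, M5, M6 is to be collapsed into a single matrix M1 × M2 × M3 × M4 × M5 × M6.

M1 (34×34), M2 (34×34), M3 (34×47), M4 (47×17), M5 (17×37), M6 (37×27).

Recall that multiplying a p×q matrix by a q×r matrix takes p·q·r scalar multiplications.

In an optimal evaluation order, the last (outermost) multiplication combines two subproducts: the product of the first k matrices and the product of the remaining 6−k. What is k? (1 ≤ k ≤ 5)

Adjacent pairs: M1M2 = 34·34·34 = 39304; M2M3 = 34·34·47 = 54332; M3M4 = 34·47·17 = 27166; M4M5 = 47·17·37 = 29563; M5M6 = 17·37·27 = 16983.
Length 3: M1..M3: k=1: 0+54332+34·34·47=108664; k=2: 39304+0+34·34·47=93636 → min 93636 | M2..M4: k=2: 0+27166+34·34·17=46818; k=3: 54332+0+34·47·17=81498 → min 46818 | M3..M5: k=3: 0+29563+34·47·37=88689; k=4: 27166+0+34·17·37=48552 → min 48552 | M4..M6: k=4: 0+16983+47·17·27=38556; k=5: 29563+0+47·37·27=76516 → min 38556.
Length 4: M1..M4: k=1: 0+46818+34·34·17=66470; k=2: 39304+27166+34·34·17=86122; k=3: 93636+0+34·47·17=120802 → min 66470 | M2..M5: k=2: 0+48552+34·34·37=91324; k=3: 54332+29563+34·47·37=143021; k=4: 46818+0+34·17·37=68204 → min 68204 | M3..M6: k=3: 0+38556+34·47·27=81702; k=4: 27166+16983+34·17·27=59755; k=5: 48552+0+34·37·27=82518 → min 59755.
Length 5: M1..M5: k=1: 0+68204+34·34·37=110976; k=2: 39304+48552+34·34·37=130628; k=3: 93636+29563+34·47·37=182325; k=4: 66470+0+34·17·37=87856 → min 87856 | M2..M6: k=2: 0+59755+34·34·27=90967; k=3: 54332+38556+34·47·27=136034; k=4: 46818+16983+34·17·27=79407; k=5: 68204+0+34·37·27=102170 → min 79407.
Top-level splits: k=1: (M1..M1)·(M2..M6) → 0+79407+34·34·27 = 110619; k=2: (M1..M2)·(M3..M6) → 39304+59755+34·34·27 = 130271; k=3: (M1..M3)·(M4..M6) → 93636+38556+34·47·27 = 175338; k=4: (M1..M4)·(M5..M6) → 66470+16983+34·17·27 = 99059; k=5: (M1..M5)·(M6..M6) → 87856+0+34·37·27 = 121822.
Best split is after M4, i.e. k = 4.

4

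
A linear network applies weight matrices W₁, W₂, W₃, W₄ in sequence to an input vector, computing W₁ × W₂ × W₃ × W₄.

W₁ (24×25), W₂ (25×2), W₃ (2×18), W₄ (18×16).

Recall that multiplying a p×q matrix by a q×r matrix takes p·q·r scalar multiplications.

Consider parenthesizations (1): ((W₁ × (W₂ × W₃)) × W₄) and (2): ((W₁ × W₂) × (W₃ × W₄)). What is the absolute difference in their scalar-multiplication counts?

Order (1) = ((W₁ × (W₂ × W₃)) × W₄): (W₂ × W₃): 25×2 by 2×18 → 25×18, cost 25·2·18 = 900; (W₁ × (W₂ × W₃)): 24×25 by 25×18 → 24×18, cost 24·25·18 = 10800; cumulative 11700; ((W₁ × (W₂ × W₃)) × W₄): 24×18 by 18×16 → 24×16, cost 24·18·16 = 6912; cumulative 18612. Total 18612.
Order (2) = ((W₁ × W₂) × (W₃ × W₄)): (W₁ × W₂): 24×25 by 25×2 → 24×2, cost 24·25·2 = 1200; (W₃ × W₄): 2×18 by 18×16 → 2×16, cost 2·18·16 = 576; ((W₁ × W₂) × (W₃ × W₄)): 24×2 by 2×16 → 24×16, cost 24·2·16 = 768; cumulative 2544. Total 2544.
Difference: |18612 − 2544| = 16068.

16068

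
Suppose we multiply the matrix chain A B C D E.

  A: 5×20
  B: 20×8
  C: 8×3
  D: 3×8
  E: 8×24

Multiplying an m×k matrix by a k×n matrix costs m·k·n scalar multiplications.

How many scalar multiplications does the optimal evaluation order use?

Adjacent pairs: AB = 5·20·8 = 800; BC = 20·8·3 = 480; CD = 8·3·8 = 192; DE = 3·8·24 = 576.
Length 3: A..C: k=1: 0+480+5·20·3=780; k=2: 800+0+5·8·3=920 → min 780 | B..D: k=2: 0+192+20·8·8=1472; k=3: 480+0+20·3·8=960 → min 960 | C..E: k=3: 0+576+8·3·24=1152; k=4: 192+0+8·8·24=1728 → min 1152.
Length 4: A..D: k=1: 0+960+5·20·8=1760; k=2: 800+192+5·8·8=1312; k=3: 780+0+5·3·8=900 → min 900 | B..E: k=2: 0+1152+20·8·24=4992; k=3: 480+576+20·3·24=2496; k=4: 960+0+20·8·24=4800 → min 2496.
Length 5: A..E: k=1: 0+2496+5·20·24=4896; k=2: 800+1152+5·8·24=2912; k=3: 780+576+5·3·24=1716; k=4: 900+0+5·8·24=1860 → min 1716.
Optimal order: ((A (B C)) (D E)) with cost 1716.

1716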